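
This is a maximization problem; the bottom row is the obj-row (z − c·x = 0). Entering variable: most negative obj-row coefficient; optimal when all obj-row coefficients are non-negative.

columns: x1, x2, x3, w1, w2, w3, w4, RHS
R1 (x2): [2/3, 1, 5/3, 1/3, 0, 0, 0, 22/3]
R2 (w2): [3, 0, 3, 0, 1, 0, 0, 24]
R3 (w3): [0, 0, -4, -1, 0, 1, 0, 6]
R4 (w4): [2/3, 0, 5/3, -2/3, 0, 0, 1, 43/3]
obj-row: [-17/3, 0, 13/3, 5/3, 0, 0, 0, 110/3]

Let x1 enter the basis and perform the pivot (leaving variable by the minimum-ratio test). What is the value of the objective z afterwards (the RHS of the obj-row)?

Ratio test on column x1 — row 1: (22/3)/(2/3) = 11; row 2: 24/3 = 8; row 3: entry 0 ≤ 0; row 4: (43/3)/(2/3) = 43/2. Minimum is 8 at row 2 (w2 leaves); pivot element 3.
Pivot on row 2; the obj-row RHS becomes 110/3 − (-17/3)·8 = 82.

82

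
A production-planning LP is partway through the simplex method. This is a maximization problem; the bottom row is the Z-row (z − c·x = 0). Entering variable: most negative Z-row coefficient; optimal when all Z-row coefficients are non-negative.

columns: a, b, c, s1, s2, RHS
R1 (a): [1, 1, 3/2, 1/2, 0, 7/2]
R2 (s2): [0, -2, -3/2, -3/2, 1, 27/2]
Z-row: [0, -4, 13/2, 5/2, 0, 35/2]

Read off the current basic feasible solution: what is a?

7/2

a is basic (row 1); its value is the RHS of that row, 7/2.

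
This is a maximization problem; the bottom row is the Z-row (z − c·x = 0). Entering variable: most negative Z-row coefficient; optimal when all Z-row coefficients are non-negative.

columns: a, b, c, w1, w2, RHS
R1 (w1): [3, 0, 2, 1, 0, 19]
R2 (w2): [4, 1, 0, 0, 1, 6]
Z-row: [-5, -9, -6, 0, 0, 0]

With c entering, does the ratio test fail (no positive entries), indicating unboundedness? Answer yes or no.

Column c has positive entries in row(s) 1, so the ratio test bounds it — not unbounded.

no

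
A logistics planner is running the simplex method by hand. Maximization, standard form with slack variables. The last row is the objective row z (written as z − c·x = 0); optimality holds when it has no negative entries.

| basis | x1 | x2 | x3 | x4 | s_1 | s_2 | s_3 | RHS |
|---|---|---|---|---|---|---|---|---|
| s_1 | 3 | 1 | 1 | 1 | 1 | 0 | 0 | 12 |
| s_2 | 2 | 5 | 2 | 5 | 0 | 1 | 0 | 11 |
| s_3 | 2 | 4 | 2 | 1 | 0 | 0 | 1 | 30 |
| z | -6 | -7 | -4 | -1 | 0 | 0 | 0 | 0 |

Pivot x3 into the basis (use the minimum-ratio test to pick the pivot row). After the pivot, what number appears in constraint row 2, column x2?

Ratio test on column x3 — row 1: 12/1 = 12; row 2: 11/2 = 11/2; row 3: 30/2 = 15. Minimum is 11/2 at row 2 (s_2 leaves); pivot element 2.
Divide row 2 by 2; eliminate column x3 from the other rows.
In the new row 2, the x2 entry is the old entry divided by the pivot: 5/2 = 5/2.

5/2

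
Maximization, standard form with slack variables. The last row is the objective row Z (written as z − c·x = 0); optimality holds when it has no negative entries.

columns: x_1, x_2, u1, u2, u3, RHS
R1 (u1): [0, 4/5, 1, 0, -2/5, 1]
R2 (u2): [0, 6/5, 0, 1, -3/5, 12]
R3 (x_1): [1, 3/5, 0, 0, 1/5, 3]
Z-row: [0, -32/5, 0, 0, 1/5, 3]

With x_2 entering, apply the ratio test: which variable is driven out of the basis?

Column x_2 entries and ratios — u1: 1/(4/5) = 5/4; u2: 12/(6/5) = 10; x_1: 3/(3/5) = 5.
Smallest ratio is 5/4 in the row of u1, so u1 leaves.

u1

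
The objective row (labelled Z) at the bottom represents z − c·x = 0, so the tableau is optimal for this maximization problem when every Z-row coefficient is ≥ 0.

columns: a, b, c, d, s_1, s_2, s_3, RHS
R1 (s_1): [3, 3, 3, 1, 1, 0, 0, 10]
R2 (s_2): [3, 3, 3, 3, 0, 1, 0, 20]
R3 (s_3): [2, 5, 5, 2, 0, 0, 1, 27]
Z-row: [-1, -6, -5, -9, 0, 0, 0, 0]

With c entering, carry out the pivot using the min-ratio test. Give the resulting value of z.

Ratio test on column c — row 1: 10/3 = 10/3; row 2: 20/3 = 20/3; row 3: 27/5 = 27/5. Minimum is 10/3 at row 1 (s_1 leaves); pivot element 3.
Pivot on row 1; the Z-row RHS becomes 0 − (-5)·(10/3) = 50/3.

50/3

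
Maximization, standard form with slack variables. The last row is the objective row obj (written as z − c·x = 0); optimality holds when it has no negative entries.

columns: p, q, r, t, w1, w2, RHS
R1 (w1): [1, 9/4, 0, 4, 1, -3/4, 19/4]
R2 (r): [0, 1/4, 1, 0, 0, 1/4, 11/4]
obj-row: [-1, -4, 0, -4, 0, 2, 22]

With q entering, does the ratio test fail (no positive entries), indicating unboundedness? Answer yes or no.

Column q has positive entries in row(s) 1, 2, so the ratio test bounds it — not unbounded.

no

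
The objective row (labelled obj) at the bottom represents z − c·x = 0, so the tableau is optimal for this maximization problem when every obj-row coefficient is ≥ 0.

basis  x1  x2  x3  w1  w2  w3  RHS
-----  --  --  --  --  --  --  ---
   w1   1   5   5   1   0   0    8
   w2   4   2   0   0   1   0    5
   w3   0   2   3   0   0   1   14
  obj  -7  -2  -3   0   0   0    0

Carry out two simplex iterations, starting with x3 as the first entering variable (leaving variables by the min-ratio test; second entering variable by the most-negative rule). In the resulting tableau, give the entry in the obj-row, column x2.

Ratio test on column x3 — row 1: 8/5 = 8/5; row 2: entry 0 ≤ 0; row 3: 14/3 = 14/3. Minimum is 8/5 at row 1 (w1 leaves); pivot element 5.
Divide row 1 by 5; eliminate column x3 from the other rows.
Second iteration: most negative obj-row entry is -32/5 in column x1, so x1 enters.
Ratio test on column x1 — row 1: (8/5)/(1/5) = 8; row 2: 5/4 = 5/4; row 3: entry -3/5 ≤ 0. Minimum is 5/4 at row 2 (w2 leaves); pivot element 4.
Divide row 2 by 4; eliminate column x1 from the other rows.
After both pivots, the entry at the obj-row, column x2 is 21/5.

21/5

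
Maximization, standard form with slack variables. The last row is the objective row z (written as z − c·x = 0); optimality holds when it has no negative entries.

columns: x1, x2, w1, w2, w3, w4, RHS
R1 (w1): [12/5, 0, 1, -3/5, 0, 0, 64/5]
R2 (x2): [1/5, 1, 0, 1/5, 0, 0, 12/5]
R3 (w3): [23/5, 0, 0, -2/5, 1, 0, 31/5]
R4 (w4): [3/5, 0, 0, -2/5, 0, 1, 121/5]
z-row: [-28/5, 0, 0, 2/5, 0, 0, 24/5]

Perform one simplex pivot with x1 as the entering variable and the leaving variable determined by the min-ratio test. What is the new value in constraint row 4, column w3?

Ratio test on column x1 — row 1: (64/5)/(12/5) = 16/3; row 2: (12/5)/(1/5) = 12; row 3: (31/5)/(23/5) = 31/23; row 4: (121/5)/(3/5) = 121/3. Minimum is 31/23 at row 3 (w3 leaves); pivot element 23/5.
Divide row 3 by 23/5; eliminate column x1 from the other rows.
Row 4 update in column w3: 0 − (3/5)·(5/23) = -3/23.

-3/23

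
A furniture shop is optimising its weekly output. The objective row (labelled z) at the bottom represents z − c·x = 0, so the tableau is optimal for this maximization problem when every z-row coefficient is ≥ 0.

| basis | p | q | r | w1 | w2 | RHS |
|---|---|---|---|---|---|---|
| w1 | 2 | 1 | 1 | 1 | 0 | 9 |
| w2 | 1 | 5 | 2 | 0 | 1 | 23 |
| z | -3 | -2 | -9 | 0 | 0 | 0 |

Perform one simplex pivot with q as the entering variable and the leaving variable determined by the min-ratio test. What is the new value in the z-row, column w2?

Ratio test on column q — row 1: 9/1 = 9; row 2: 23/5 = 23/5. Minimum is 23/5 at row 2 (w2 leaves); pivot element 5.
Divide row 2 by 5; eliminate column q from the other rows.
z-row update in column w2: 0 − (-2)·(1/5) = 2/5.

2/5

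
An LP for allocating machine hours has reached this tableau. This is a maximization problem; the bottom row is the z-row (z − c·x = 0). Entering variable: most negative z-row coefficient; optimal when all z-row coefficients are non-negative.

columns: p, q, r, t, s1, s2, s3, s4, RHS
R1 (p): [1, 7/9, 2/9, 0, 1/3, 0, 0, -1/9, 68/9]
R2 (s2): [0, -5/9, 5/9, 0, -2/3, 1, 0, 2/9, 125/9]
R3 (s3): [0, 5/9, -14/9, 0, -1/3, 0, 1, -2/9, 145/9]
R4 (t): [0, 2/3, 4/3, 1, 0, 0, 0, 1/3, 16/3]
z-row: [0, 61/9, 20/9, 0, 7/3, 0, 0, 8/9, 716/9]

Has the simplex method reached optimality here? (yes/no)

Every z-row coefficient is ≥ 0, so the tableau is optimal.

yes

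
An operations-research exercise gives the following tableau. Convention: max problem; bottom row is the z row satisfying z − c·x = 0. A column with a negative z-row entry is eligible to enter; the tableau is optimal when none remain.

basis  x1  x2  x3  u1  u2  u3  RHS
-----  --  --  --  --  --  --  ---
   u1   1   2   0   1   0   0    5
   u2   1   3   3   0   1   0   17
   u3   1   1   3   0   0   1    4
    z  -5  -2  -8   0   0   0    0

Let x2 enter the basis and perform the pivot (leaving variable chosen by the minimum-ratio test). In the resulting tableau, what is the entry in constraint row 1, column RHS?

5/2

Ratio test on column x2 — row 1: 5/2 = 5/2; row 2: 17/3 = 17/3; row 3: 4/1 = 4. Minimum is 5/2 at row 1 (u1 leaves); pivot element 2.
Divide row 1 by 2; eliminate column x2 from the other rows.
In the new row 1, the RHS entry is the old entry divided by the pivot: 5/2 = 5/2.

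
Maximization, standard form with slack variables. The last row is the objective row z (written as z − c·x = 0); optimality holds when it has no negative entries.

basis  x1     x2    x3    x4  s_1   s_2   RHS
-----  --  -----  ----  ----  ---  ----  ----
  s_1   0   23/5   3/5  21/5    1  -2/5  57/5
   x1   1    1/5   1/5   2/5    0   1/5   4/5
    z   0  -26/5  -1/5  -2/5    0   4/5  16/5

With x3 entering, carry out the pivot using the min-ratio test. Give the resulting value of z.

4

Ratio test on column x3 — row 1: (57/5)/(3/5) = 19; row 2: (4/5)/(1/5) = 4. Minimum is 4 at row 2 (x1 leaves); pivot element 1/5.
Pivot on row 2; the z-row RHS becomes 16/5 − (-1/5)·4 = 4.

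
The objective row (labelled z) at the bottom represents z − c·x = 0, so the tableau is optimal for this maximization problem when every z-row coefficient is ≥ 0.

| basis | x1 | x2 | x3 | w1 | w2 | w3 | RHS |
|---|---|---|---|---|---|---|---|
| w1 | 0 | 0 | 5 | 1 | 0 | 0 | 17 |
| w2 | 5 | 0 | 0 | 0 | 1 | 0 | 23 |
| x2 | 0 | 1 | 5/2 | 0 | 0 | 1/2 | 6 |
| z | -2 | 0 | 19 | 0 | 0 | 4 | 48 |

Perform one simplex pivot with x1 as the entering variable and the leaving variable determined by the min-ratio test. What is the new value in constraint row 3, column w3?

1/2

Ratio test on column x1 — row 1: entry 0 ≤ 0; row 2: 23/5 = 23/5; row 3: entry 0 ≤ 0. Minimum is 23/5 at row 2 (w2 leaves); pivot element 5.
Divide row 2 by 5; eliminate column x1 from the other rows.
Row 3 update in column w3: 1/2 − 0·0 = 1/2.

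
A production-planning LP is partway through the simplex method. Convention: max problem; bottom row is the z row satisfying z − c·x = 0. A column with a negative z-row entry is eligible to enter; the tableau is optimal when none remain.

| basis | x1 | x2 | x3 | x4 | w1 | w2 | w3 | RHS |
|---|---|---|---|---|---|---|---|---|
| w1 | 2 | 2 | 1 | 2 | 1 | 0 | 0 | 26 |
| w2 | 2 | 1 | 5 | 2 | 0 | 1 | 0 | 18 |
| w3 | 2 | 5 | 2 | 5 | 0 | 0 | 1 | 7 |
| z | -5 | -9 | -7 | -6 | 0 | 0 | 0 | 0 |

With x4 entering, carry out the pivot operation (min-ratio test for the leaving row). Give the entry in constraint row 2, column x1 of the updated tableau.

6/5

Ratio test on column x4 — row 1: 26/2 = 13; row 2: 18/2 = 9; row 3: 7/5 = 7/5. Minimum is 7/5 at row 3 (w3 leaves); pivot element 5.
Divide row 3 by 5; eliminate column x4 from the other rows.
Row 2 update in column x1: 2 − 2·(2/5) = 6/5.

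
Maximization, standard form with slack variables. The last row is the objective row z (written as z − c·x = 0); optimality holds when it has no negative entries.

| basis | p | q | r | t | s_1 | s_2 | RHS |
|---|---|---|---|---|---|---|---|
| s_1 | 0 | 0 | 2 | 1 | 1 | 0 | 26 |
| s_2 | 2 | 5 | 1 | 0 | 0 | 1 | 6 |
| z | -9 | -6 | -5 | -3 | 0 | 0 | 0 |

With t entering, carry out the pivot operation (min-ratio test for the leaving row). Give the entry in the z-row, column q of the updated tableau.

Ratio test on column t — row 1: 26/1 = 26; row 2: entry 0 ≤ 0. Minimum is 26 at row 1 (s_1 leaves); pivot element 1.
Divide row 1 by 1; eliminate column t from the other rows.
z-row update in column q: -6 − (-3)·0 = -6.

-6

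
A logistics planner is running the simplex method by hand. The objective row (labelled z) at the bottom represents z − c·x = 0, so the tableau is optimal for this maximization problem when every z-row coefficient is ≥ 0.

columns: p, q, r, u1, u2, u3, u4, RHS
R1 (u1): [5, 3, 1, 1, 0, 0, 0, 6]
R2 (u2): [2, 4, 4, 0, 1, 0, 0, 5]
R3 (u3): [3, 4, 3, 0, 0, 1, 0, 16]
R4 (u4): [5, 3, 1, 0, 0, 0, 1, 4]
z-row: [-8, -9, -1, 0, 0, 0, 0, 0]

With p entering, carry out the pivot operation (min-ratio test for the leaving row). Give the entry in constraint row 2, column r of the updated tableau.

Ratio test on column p — row 1: 6/5 = 6/5; row 2: 5/2 = 5/2; row 3: 16/3 = 16/3; row 4: 4/5 = 4/5. Minimum is 4/5 at row 4 (u4 leaves); pivot element 5.
Divide row 4 by 5; eliminate column p from the other rows.
Row 2 update in column r: 4 − 2·(1/5) = 18/5.

18/5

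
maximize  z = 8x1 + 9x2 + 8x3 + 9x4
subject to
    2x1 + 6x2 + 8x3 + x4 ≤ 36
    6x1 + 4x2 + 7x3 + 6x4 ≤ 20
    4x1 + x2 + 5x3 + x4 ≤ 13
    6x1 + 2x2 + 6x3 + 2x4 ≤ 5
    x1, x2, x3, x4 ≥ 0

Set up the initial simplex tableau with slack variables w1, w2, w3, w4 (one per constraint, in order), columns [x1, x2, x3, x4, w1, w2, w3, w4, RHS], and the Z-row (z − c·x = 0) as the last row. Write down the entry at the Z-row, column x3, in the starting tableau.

The Z-row carries the negated objective coefficients: the x3 entry is -8.

-8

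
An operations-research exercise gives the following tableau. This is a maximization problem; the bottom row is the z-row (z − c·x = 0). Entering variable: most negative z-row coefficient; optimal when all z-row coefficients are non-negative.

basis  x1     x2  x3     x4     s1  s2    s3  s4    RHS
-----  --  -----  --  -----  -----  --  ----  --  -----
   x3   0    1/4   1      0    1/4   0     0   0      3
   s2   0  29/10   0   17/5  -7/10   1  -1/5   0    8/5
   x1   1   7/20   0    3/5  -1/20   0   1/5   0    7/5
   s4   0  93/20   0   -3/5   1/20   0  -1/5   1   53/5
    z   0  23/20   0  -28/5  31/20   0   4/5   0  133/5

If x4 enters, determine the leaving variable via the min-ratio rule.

Column x4 entries and ratios — x3: 0 ≤ 0, skip; s2: (8/5)/(17/5) = 8/17; x1: (7/5)/(3/5) = 7/3; s4: -3/5 ≤ 0, skip.
Smallest ratio is 8/17 in the row of s2, so s2 leaves.

s2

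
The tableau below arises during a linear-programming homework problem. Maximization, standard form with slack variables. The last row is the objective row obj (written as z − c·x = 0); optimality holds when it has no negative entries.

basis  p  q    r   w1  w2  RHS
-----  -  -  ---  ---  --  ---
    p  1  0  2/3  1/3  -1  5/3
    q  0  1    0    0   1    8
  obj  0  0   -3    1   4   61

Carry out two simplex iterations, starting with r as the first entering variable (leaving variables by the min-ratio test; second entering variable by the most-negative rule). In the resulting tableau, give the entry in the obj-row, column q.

1/2

Ratio test on column r — row 1: (5/3)/(2/3) = 5/2; row 2: entry 0 ≤ 0. Minimum is 5/2 at row 1 (p leaves); pivot element 2/3.
Divide row 1 by 2/3; eliminate column r from the other rows.
Second iteration: most negative obj-row entry is -1/2 in column w2, so w2 enters.
Ratio test on column w2 — row 1: entry -3/2 ≤ 0; row 2: 8/1 = 8. Minimum is 8 at row 2 (q leaves); pivot element 1.
Divide row 2 by 1; eliminate column w2 from the other rows.
After both pivots, the entry at the obj-row, column q is 1/2.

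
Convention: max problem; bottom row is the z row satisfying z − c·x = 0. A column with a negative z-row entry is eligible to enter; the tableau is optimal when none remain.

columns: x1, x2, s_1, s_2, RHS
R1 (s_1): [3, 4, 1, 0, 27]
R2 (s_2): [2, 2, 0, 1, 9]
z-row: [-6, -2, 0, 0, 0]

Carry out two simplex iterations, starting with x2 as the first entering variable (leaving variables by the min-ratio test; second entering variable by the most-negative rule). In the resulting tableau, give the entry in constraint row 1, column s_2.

-3/2

Ratio test on column x2 — row 1: 27/4 = 27/4; row 2: 9/2 = 9/2. Minimum is 9/2 at row 2 (s_2 leaves); pivot element 2.
Divide row 2 by 2; eliminate column x2 from the other rows.
Second iteration: most negative z-row entry is -4 in column x1, so x1 enters.
Ratio test on column x1 — row 1: entry -1 ≤ 0; row 2: (9/2)/1 = 9/2. Minimum is 9/2 at row 2 (x2 leaves); pivot element 1.
Divide row 2 by 1; eliminate column x1 from the other rows.
After both pivots, the entry at constraint row 1, column s_2 is -3/2.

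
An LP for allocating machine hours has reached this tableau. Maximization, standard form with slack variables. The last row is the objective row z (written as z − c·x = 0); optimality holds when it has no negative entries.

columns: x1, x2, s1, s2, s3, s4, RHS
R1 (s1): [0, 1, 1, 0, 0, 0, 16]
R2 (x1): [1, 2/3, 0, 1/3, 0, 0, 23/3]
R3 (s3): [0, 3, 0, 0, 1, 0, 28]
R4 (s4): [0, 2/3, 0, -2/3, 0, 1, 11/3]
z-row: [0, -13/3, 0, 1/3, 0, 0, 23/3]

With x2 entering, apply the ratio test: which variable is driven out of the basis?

s4

Column x2 entries and ratios — s1: 16/1 = 16; x1: (23/3)/(2/3) = 23/2; s3: 28/3 = 28/3; s4: (11/3)/(2/3) = 11/2.
Smallest ratio is 11/2 in the row of s4, so s4 leaves.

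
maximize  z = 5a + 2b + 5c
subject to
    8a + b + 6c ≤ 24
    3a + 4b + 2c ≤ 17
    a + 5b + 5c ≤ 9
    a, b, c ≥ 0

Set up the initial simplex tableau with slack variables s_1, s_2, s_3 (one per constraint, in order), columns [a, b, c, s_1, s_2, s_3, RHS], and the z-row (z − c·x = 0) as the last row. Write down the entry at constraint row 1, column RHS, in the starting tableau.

24

The RHS of constraint 1 is b_1 = 24.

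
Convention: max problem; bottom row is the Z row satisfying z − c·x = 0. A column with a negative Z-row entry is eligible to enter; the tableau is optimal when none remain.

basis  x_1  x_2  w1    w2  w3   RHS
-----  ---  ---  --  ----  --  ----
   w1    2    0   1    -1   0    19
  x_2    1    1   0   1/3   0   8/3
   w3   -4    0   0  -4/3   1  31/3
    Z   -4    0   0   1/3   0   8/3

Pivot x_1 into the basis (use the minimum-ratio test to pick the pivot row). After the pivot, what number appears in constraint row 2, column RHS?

8/3

Ratio test on column x_1 — row 1: 19/2 = 19/2; row 2: (8/3)/1 = 8/3; row 3: entry -4 ≤ 0. Minimum is 8/3 at row 2 (x_2 leaves); pivot element 1.
Divide row 2 by 1; eliminate column x_1 from the other rows.
In the new row 2, the RHS entry is the old entry divided by the pivot: (8/3)/1 = 8/3.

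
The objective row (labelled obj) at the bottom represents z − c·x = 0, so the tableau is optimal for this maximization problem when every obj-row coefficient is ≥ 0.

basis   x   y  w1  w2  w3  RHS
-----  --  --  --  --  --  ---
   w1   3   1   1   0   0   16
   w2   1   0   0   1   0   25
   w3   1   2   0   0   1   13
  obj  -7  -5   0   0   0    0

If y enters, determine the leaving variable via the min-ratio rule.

Column y entries and ratios — w1: 16/1 = 16; w2: 0 ≤ 0, skip; w3: 13/2 = 13/2.
Smallest ratio is 13/2 in the row of w3, so w3 leaves.

w3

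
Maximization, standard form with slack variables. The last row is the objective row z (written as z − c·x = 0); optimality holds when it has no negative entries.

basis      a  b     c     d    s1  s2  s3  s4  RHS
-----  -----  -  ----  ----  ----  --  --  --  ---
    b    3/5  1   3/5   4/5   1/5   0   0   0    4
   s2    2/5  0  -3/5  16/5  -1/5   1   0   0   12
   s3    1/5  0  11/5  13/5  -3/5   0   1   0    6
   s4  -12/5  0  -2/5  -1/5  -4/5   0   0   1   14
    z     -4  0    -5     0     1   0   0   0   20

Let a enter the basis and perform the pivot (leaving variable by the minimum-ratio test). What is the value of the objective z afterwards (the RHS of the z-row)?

Ratio test on column a — row 1: 4/(3/5) = 20/3; row 2: 12/(2/5) = 30; row 3: 6/(1/5) = 30; row 4: entry -12/5 ≤ 0. Minimum is 20/3 at row 1 (b leaves); pivot element 3/5.
Pivot on row 1; the z-row RHS becomes 20 − (-4)·(20/3) = 140/3.

140/3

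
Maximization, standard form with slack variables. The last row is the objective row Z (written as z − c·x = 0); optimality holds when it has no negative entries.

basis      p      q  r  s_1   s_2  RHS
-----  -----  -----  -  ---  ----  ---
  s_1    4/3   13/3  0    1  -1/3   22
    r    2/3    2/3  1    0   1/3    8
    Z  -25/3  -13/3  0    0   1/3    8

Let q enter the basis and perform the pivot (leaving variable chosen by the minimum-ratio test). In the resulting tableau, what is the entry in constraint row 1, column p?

4/13

Ratio test on column q — row 1: 22/(13/3) = 66/13; row 2: 8/(2/3) = 12. Minimum is 66/13 at row 1 (s_1 leaves); pivot element 13/3.
Divide row 1 by 13/3; eliminate column q from the other rows.
In the new row 1, the p entry is the old entry divided by the pivot: (4/3)/(13/3) = 4/13.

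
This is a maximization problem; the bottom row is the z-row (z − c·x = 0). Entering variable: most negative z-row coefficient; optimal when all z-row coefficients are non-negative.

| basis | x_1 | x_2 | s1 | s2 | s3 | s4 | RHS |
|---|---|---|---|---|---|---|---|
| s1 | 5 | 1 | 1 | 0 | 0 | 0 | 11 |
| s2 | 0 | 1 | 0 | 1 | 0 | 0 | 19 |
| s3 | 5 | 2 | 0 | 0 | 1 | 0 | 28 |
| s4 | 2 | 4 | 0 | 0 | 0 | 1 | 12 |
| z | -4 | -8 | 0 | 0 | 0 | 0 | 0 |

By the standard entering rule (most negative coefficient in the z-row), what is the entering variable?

Negative z-row entries: x_1: -4, x_2: -8.
The most negative is -8 in column x_2, so x_2 enters.

x_2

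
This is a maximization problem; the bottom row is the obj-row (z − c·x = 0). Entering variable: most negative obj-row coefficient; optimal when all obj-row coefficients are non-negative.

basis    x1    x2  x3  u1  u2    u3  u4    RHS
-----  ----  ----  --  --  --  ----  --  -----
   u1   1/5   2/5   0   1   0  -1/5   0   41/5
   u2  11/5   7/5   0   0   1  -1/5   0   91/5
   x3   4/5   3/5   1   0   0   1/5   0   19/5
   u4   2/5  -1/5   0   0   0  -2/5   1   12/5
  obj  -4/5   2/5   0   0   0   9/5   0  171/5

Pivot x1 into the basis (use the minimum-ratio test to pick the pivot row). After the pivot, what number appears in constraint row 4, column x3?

-1/2

Ratio test on column x1 — row 1: (41/5)/(1/5) = 41; row 2: (91/5)/(11/5) = 91/11; row 3: (19/5)/(4/5) = 19/4; row 4: (12/5)/(2/5) = 6. Minimum is 19/4 at row 3 (x3 leaves); pivot element 4/5.
Divide row 3 by 4/5; eliminate column x1 from the other rows.
Row 4 update in column x3: 0 − (2/5)·(5/4) = -1/2.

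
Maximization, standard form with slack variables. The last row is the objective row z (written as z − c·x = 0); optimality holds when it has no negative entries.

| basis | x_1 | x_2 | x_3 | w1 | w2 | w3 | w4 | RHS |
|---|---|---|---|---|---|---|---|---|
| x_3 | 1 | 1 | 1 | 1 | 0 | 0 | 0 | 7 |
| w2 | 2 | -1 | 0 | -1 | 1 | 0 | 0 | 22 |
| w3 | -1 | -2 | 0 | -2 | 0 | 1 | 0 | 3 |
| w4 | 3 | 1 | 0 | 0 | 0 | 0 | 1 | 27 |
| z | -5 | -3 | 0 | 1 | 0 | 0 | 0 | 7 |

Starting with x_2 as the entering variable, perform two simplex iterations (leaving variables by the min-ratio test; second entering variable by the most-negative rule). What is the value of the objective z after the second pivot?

42

Ratio test on column x_2 — row 1: 7/1 = 7; row 2: entry -1 ≤ 0; row 3: entry -2 ≤ 0; row 4: 27/1 = 27. Minimum is 7 at row 1 (x_3 leaves); pivot element 1.
Pivot on row 1; the z-row RHS becomes 7 − (-3)·7 = 28.
Next entering variable (most negative z-row entry -2): x_1.
Ratio test on column x_1 — row 1: 7/1 = 7; row 2: 29/3 = 29/3; row 3: 17/1 = 17; row 4: 20/2 = 10. Minimum is 7 at row 1 (x_2 leaves); pivot element 1.
After the second pivot the z-row RHS is 28 − (-2)·7 = 42.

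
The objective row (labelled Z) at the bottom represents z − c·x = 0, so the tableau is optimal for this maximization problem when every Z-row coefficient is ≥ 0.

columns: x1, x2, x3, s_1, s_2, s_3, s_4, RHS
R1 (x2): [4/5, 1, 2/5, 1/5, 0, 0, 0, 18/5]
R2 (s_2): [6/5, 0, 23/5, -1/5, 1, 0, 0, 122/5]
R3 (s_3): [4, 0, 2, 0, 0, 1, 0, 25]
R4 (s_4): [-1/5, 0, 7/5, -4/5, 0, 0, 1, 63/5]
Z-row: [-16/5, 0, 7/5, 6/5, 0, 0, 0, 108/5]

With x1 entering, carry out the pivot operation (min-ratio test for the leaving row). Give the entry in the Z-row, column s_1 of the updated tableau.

2

Ratio test on column x1 — row 1: (18/5)/(4/5) = 9/2; row 2: (122/5)/(6/5) = 61/3; row 3: 25/4 = 25/4; row 4: entry -1/5 ≤ 0. Minimum is 9/2 at row 1 (x2 leaves); pivot element 4/5.
Divide row 1 by 4/5; eliminate column x1 from the other rows.
Z-row update in column s_1: 6/5 − (-16/5)·(1/4) = 2.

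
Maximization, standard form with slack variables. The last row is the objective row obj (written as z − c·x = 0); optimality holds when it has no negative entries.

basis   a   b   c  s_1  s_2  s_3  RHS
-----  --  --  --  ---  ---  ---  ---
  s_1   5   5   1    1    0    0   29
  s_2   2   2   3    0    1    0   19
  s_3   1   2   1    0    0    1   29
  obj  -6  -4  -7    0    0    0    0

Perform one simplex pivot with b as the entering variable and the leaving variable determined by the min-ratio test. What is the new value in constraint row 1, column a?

Ratio test on column b — row 1: 29/5 = 29/5; row 2: 19/2 = 19/2; row 3: 29/2 = 29/2. Minimum is 29/5 at row 1 (s_1 leaves); pivot element 5.
Divide row 1 by 5; eliminate column b from the other rows.
In the new row 1, the a entry is the old entry divided by the pivot: 5/5 = 1.

1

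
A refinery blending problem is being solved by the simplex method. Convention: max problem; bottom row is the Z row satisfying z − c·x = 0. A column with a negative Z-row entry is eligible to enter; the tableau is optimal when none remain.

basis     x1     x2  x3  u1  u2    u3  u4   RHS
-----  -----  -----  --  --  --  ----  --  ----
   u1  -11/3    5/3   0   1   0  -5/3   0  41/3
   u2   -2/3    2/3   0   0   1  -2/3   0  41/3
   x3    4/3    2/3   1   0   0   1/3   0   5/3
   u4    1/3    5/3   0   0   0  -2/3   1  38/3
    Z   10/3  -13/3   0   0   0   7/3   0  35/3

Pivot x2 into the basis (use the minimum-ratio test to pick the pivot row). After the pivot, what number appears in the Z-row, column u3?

9/2

Ratio test on column x2 — row 1: (41/3)/(5/3) = 41/5; row 2: (41/3)/(2/3) = 41/2; row 3: (5/3)/(2/3) = 5/2; row 4: (38/3)/(5/3) = 38/5. Minimum is 5/2 at row 3 (x3 leaves); pivot element 2/3.
Divide row 3 by 2/3; eliminate column x2 from the other rows.
Z-row update in column u3: 7/3 − (-13/3)·(1/2) = 9/2.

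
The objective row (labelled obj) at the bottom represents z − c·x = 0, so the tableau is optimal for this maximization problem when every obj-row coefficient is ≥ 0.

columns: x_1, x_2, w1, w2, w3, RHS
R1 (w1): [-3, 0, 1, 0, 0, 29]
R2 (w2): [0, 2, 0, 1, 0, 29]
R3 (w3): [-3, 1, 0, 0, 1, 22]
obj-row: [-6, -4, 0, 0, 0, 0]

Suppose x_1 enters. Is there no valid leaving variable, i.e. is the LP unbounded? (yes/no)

Every constraint-row entry in column x_1 is ≤ 0, so increasing x_1 is unbounded.

yes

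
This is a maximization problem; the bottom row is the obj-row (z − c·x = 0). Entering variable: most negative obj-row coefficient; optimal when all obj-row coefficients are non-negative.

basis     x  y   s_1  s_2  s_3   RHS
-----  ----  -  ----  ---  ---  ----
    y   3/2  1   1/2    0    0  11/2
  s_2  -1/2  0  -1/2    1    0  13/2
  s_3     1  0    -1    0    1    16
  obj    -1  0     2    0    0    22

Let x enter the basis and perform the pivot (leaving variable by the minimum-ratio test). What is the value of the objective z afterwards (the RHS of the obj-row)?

Ratio test on column x — row 1: (11/2)/(3/2) = 11/3; row 2: entry -1/2 ≤ 0; row 3: 16/1 = 16. Minimum is 11/3 at row 1 (y leaves); pivot element 3/2.
Pivot on row 1; the obj-row RHS becomes 22 − (-1)·(11/3) = 77/3.

77/3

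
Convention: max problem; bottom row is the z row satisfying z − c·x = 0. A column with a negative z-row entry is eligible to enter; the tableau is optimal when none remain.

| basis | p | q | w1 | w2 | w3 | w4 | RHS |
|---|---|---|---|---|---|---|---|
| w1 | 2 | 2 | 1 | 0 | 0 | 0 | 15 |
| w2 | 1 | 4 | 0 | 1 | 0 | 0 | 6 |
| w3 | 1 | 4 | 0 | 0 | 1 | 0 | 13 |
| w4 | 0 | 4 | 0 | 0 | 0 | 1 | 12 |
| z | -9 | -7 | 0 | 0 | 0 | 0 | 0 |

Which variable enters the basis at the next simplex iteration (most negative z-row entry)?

Negative z-row entries: p: -9, q: -7.
The most negative is -9 in column p, so p enters.

p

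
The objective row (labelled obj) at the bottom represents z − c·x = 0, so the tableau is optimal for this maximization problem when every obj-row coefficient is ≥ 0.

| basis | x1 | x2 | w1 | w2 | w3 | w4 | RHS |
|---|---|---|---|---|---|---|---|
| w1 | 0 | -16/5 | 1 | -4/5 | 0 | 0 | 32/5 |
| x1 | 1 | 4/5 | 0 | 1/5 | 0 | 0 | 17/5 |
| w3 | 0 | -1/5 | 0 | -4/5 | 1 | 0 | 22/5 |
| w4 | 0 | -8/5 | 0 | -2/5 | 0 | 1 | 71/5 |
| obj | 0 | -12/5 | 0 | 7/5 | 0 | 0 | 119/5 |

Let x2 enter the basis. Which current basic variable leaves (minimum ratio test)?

Column x2 entries and ratios — w1: -16/5 ≤ 0, skip; x1: (17/5)/(4/5) = 17/4; w3: -1/5 ≤ 0, skip; w4: -8/5 ≤ 0, skip.
Smallest ratio is 17/4 in the row of x1, so x1 leaves.

x1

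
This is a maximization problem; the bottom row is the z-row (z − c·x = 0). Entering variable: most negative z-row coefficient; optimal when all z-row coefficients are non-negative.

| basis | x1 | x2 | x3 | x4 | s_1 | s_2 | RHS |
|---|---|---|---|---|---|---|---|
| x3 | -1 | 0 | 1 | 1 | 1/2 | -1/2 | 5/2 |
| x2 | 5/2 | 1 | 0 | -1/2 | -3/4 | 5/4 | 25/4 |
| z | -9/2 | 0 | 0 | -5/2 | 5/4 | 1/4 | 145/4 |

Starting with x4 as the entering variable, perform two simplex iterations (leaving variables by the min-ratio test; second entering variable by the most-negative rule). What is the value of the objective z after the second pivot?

Ratio test on column x4 — row 1: (5/2)/1 = 5/2; row 2: entry -1/2 ≤ 0. Minimum is 5/2 at row 1 (x3 leaves); pivot element 1.
Pivot on row 1; the z-row RHS becomes 145/4 − (-5/2)·(5/2) = 85/2.
Next entering variable (most negative z-row entry -7): x1.
Ratio test on column x1 — row 1: entry -1 ≤ 0; row 2: (15/2)/2 = 15/4. Minimum is 15/4 at row 2 (x2 leaves); pivot element 2.
After the second pivot the z-row RHS is 85/2 − (-7)·(15/4) = 275/4.

275/4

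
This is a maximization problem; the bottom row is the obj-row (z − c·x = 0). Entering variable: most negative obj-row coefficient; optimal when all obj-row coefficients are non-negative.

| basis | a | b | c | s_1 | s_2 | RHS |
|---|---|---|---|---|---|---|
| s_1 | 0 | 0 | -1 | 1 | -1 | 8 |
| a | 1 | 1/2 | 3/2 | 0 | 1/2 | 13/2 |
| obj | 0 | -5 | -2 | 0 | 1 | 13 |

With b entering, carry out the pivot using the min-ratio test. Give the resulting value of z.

78

Ratio test on column b — row 1: entry 0 ≤ 0; row 2: (13/2)/(1/2) = 13. Minimum is 13 at row 2 (a leaves); pivot element 1/2.
Pivot on row 2; the obj-row RHS becomes 13 − (-5)·13 = 78.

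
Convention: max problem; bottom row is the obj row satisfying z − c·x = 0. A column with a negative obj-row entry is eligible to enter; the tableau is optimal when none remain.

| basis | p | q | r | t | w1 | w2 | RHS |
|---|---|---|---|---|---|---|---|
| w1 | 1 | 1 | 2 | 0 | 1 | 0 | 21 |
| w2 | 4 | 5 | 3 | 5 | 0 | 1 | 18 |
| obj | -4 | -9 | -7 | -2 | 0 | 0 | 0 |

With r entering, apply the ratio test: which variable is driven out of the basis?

w2

Column r entries and ratios — w1: 21/2 = 21/2; w2: 18/3 = 6.
Smallest ratio is 6 in the row of w2, so w2 leaves.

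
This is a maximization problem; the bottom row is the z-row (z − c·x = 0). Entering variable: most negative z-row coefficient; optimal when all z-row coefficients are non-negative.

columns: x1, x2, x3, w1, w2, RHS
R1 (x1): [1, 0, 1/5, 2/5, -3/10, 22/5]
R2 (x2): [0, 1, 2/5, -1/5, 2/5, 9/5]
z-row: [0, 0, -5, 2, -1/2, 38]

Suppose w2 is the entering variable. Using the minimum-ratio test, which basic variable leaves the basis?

x2

Column w2 entries and ratios — x1: -3/10 ≤ 0, skip; x2: (9/5)/(2/5) = 9/2.
Smallest ratio is 9/2 in the row of x2, so x2 leaves.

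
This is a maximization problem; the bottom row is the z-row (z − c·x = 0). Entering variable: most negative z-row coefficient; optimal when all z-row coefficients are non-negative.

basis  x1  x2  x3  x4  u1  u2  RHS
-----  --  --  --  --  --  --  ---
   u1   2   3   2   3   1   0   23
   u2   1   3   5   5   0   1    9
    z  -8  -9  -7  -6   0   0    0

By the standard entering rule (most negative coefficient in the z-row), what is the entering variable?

Negative z-row entries: x1: -8, x2: -9, x3: -7, x4: -6.
The most negative is -9 in column x2, so x2 enters.

x2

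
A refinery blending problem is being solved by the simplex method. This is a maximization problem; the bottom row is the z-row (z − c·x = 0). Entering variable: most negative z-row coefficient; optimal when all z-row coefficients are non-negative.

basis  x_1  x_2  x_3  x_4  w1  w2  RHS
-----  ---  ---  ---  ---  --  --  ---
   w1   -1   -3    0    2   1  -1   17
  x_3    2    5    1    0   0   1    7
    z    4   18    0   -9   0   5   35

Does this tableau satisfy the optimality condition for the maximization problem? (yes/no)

no

The z-row has a negative entry -9 in column x_4, so it is not optimal.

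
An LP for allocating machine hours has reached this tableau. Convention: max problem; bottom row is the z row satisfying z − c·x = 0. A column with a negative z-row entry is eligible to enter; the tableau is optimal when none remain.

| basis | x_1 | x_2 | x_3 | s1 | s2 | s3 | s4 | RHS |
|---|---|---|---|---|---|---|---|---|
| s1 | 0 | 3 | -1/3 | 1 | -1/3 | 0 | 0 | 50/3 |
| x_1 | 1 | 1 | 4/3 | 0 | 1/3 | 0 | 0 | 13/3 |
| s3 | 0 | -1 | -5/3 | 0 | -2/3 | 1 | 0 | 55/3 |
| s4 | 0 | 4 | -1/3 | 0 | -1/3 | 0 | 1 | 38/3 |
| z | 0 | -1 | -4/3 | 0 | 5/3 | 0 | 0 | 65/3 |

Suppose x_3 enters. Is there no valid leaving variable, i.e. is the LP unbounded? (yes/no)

no

Column x_3 has positive entries in row(s) 2, so the ratio test bounds it — not unbounded.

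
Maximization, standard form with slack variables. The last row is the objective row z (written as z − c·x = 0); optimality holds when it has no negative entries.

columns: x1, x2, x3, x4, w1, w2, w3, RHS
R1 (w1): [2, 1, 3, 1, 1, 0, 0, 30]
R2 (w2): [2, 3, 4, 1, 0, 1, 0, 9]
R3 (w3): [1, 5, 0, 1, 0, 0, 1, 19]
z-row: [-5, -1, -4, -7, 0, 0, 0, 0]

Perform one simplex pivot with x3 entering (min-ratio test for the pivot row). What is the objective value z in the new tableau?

Ratio test on column x3 — row 1: 30/3 = 10; row 2: 9/4 = 9/4; row 3: entry 0 ≤ 0. Minimum is 9/4 at row 2 (w2 leaves); pivot element 4.
Pivot on row 2; the z-row RHS becomes 0 − (-4)·(9/4) = 9.

9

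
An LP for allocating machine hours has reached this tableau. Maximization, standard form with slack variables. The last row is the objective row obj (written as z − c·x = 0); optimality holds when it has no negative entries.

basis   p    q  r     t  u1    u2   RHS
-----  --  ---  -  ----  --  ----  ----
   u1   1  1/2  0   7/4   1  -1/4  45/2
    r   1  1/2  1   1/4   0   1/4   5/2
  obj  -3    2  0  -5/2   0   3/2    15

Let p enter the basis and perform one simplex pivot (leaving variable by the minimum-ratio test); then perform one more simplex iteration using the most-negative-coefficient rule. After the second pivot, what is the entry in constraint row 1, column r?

-7

Ratio test on column p — row 1: (45/2)/1 = 45/2; row 2: (5/2)/1 = 5/2. Minimum is 5/2 at row 2 (r leaves); pivot element 1.
Divide row 2 by 1; eliminate column p from the other rows.
Second iteration: most negative obj-row entry is -7/4 in column t, so t enters.
Ratio test on column t — row 1: 20/(3/2) = 40/3; row 2: (5/2)/(1/4) = 10. Minimum is 10 at row 2 (p leaves); pivot element 1/4.
Divide row 2 by 1/4; eliminate column t from the other rows.
After both pivots, the entry at constraint row 1, column r is -7.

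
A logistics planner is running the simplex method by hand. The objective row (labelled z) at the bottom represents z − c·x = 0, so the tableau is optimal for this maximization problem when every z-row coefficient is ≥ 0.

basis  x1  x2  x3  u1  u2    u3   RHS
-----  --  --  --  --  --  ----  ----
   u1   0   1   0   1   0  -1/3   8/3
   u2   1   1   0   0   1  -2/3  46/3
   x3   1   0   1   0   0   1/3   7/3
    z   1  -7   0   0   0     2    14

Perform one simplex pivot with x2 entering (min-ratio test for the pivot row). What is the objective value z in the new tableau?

98/3

Ratio test on column x2 — row 1: (8/3)/1 = 8/3; row 2: (46/3)/1 = 46/3; row 3: entry 0 ≤ 0. Minimum is 8/3 at row 1 (u1 leaves); pivot element 1.
Pivot on row 1; the z-row RHS becomes 14 − (-7)·(8/3) = 98/3.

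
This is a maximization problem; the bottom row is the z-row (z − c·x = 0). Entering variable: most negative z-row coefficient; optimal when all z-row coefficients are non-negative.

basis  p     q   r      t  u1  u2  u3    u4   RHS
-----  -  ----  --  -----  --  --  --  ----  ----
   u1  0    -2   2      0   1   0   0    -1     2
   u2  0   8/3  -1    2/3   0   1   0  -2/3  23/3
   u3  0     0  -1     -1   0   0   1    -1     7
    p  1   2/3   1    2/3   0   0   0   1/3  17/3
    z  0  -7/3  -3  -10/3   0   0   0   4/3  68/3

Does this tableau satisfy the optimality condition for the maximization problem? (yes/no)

no

The z-row has a negative entry -10/3 in column t, so it is not optimal.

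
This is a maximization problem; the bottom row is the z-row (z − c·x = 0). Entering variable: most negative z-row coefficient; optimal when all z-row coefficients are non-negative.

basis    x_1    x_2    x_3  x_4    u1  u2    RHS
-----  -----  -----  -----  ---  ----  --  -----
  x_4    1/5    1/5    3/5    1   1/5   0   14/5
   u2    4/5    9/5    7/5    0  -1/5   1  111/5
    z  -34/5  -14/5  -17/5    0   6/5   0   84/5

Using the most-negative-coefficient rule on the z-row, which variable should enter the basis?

x_1

Negative z-row entries: x_1: -34/5, x_2: -14/5, x_3: -17/5.
The most negative is -34/5 in column x_1, so x_1 enters.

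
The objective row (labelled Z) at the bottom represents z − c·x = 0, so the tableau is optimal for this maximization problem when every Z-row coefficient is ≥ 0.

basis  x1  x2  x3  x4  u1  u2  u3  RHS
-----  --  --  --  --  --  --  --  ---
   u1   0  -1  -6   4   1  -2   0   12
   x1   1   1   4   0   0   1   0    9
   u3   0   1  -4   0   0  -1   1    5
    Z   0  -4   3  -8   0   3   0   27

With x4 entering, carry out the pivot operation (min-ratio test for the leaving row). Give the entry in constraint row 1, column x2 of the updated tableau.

-1/4

Ratio test on column x4 — row 1: 12/4 = 3; row 2: entry 0 ≤ 0; row 3: entry 0 ≤ 0. Minimum is 3 at row 1 (u1 leaves); pivot element 4.
Divide row 1 by 4; eliminate column x4 from the other rows.
In the new row 1, the x2 entry is the old entry divided by the pivot: (-1)/4 = -1/4.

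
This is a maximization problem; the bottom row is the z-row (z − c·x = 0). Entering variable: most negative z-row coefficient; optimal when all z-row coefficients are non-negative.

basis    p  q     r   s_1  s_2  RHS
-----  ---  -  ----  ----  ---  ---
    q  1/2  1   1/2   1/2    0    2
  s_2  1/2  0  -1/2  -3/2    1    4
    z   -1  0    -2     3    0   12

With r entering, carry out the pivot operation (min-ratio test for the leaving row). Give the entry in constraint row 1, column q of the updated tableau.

2

Ratio test on column r — row 1: 2/(1/2) = 4; row 2: entry -1/2 ≤ 0. Minimum is 4 at row 1 (q leaves); pivot element 1/2.
Divide row 1 by 1/2; eliminate column r from the other rows.
In the new row 1, the q entry is the old entry divided by the pivot: 1/(1/2) = 2.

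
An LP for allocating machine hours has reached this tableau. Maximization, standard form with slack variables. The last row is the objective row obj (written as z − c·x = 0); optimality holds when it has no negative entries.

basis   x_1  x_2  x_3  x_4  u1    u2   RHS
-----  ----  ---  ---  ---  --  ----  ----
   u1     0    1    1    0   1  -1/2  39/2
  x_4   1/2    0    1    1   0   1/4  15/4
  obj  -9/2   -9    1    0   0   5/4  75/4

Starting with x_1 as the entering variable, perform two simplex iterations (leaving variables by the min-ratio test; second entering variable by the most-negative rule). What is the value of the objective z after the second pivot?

Ratio test on column x_1 — row 1: entry 0 ≤ 0; row 2: (15/4)/(1/2) = 15/2. Minimum is 15/2 at row 2 (x_4 leaves); pivot element 1/2.
Pivot on row 2; the obj-row RHS becomes 75/4 − (-9/2)·(15/2) = 105/2.
Next entering variable (most negative obj-row entry -9): x_2.
Ratio test on column x_2 — row 1: (39/2)/1 = 39/2; row 2: entry 0 ≤ 0. Minimum is 39/2 at row 1 (u1 leaves); pivot element 1.
After the second pivot the obj-row RHS is 105/2 − (-9)·(39/2) = 228.

228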